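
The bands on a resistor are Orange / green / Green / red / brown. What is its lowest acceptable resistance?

35145 Ω

Orange → 3 (first significant figure)
Green → 5 (second significant figure)
Green → 5 (third significant figure)
Red → ×10^2 multiplier
Brown → ±1% tolerance
355 × 100 = 35500 Ω
Lowest = 35500 × (1 − 1/100) = 35145 Ω.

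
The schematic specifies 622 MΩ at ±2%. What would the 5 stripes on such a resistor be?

blue, red, red, blue, red

622000000 Ω = 622 × 10^6.
6 → blue
2 → red
2 → red
Multiplier 10^6 → blue.
±2% tolerance → red.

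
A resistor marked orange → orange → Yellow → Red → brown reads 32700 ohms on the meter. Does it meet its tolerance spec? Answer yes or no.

no

Orange → 3 (first significant figure)
Orange → 3 (second significant figure)
Yellow → 4 (third significant figure)
Red → ×10^2 multiplier
Brown → ±1% tolerance
334 × 100 = 33400 Ω
Allowed range: 33066 Ω to 33734 Ω.
32700 ohms lies outside that range.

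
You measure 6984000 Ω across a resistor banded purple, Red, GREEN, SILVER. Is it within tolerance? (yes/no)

yes

Violet → 7 (first significant figure)
Red → 2 (second significant figure)
Green → ×10^5 multiplier
Silver → ±10% tolerance
72 × 100000 = 7200000 Ω
Allowed range: 6480000 Ω to 7920000 Ω.
6984000 Ω lies inside that range.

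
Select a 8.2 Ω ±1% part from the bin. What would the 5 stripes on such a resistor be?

grey, red, black, silver, brown

8.2 Ω = 820 × 10^-2.
8 → grey
2 → red
0 → black
Multiplier 10^-2 → silver.
±1% tolerance → brown.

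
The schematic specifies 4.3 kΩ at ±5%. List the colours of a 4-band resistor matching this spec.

yellow, orange, red, gold

4300 Ω = 43 × 10^2.
4 → yellow
3 → orange
Multiplier 10^2 → red.
±5% tolerance → gold.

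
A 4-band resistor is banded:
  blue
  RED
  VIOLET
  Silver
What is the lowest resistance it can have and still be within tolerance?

Blue → 6 (first significant figure)
Red → 2 (second significant figure)
Violet → ×10^7 multiplier
Silver → ±10% tolerance
62 × 10000000 = 620000000 Ω
Lowest = 620000000 × (1 − 10/100) = 558000000 Ω.

558000000 Ω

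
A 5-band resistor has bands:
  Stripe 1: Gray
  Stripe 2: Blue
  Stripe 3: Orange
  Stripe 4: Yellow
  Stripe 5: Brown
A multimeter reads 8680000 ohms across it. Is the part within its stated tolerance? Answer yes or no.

Grey → 8 (first significant figure)
Blue → 6 (second significant figure)
Orange → 3 (third significant figure)
Yellow → ×10^4 multiplier
Brown → ±1% tolerance
863 × 10000 = 8630000 Ω
Allowed range: 8543700 Ω to 8716300 Ω.
8680000 ohms lies inside that range.

yes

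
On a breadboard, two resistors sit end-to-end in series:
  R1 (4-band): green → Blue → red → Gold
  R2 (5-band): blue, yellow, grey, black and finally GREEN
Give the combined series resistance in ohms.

R1: green, blue → 56; red ×10^2 → 5600 Ω.
R2: blue, yellow, grey → 648; black ×1 → 648 Ω.
Series: 5600 + 648 = 6248 Ω.

6248 Ω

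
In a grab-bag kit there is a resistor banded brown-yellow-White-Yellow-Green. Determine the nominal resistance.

1490000 Ω

Brown → 1 (first significant figure)
Yellow → 4 (second significant figure)
White → 9 (third significant figure)
Yellow → ×10^4 multiplier
149 × 10000 = 1490000 Ω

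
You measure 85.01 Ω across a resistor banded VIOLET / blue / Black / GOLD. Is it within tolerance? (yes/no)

Violet → 7 (first significant figure)
Blue → 6 (second significant figure)
Black → ×1 multiplier
Gold → ±5% tolerance
76 × 1 = 76 Ω
Allowed range: 72.2 Ω to 79.8 Ω.
85.01 Ω lies outside that range.

no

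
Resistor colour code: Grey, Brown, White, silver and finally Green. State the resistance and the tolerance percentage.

8.19 Ω ±0.5%

Grey → 8 (first significant figure)
Brown → 1 (second significant figure)
White → 9 (third significant figure)
Silver → ×0.01 multiplier
Green → ±0.5% tolerance
819 × 0.01 = 8.19 Ω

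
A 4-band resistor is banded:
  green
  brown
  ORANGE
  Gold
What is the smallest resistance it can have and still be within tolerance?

Green → 5 (first significant figure)
Brown → 1 (second significant figure)
Orange → ×10^3 multiplier
Gold → ±5% tolerance
51 × 1000 = 51000 Ω
Smallest = 51000 × (1 − 5/100) = 48450 Ω.

48450 Ω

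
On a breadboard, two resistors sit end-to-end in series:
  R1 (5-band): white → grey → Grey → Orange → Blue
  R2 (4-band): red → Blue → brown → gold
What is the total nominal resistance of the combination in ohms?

988260 Ω

R1: white, grey, grey → 988; orange ×10^3 → 988000 Ω.
R2: red, blue → 26; brown ×10 → 260 Ω.
Series: 988000 + 260 = 988260 Ω.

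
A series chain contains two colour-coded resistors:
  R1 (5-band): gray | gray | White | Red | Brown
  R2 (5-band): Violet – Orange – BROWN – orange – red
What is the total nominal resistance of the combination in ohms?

R1: grey, grey, white → 889; red ×10^2 → 88900 Ω.
R2: violet, orange, brown → 731; orange ×10^3 → 731000 Ω.
Series: 88900 + 731000 = 819900 Ω.

819900 Ω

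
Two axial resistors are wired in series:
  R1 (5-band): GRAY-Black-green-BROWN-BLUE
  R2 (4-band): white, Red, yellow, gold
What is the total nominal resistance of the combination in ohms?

R1: grey, black, green → 805; brown ×10 → 8050 Ω.
R2: white, red → 92; yellow ×10^4 → 920000 Ω.
Series: 8050 + 920000 = 928050 Ω.

928050 Ω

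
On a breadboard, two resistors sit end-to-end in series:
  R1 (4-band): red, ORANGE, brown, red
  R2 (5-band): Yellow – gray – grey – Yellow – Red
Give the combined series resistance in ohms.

R1: red, orange → 23; brown ×10 → 230 Ω.
R2: yellow, grey, grey → 488; yellow ×10^4 → 4880000 Ω.
Series: 230 + 4880000 = 4880230 Ω.

4880230 Ω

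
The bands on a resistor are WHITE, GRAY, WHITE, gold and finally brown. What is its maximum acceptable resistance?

White → 9 (first significant figure)
Grey → 8 (second significant figure)
White → 9 (third significant figure)
Gold → ×0.1 multiplier
Brown → ±1% tolerance
989 × 0.1 = 98.9 Ω
Maximum = 98.9 × (1 + 1/100) = 99.889 Ω.

99.889 Ω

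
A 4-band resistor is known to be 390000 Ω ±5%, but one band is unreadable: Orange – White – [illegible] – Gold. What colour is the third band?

390000 Ω = 39 × 10^4.
The third band is the multiplier, 10^4, which is yellow.

yellow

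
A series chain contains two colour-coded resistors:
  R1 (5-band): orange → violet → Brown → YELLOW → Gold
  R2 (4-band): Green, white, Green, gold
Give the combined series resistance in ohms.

9610000 Ω

R1: orange, violet, brown → 371; yellow ×10^4 → 3710000 Ω.
R2: green, white → 59; green ×10^5 → 5900000 Ω.
Series: 3710000 + 5900000 = 9610000 Ω.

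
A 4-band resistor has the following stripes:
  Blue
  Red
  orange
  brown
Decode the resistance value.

Blue → 6 (first significant figure)
Red → 2 (second significant figure)
Orange → ×10^3 multiplier
62 × 1000 = 62000 Ω

62000 Ω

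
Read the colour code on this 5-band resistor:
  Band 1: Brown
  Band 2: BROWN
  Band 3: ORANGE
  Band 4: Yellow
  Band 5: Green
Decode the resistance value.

1130000 Ω

Brown → 1 (first significant figure)
Brown → 1 (second significant figure)
Orange → 3 (third significant figure)
Yellow → ×10^4 multiplier
113 × 10000 = 1130000 Ω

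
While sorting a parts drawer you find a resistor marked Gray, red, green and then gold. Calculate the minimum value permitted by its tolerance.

7790000 Ω

Grey → 8 (first significant figure)
Red → 2 (second significant figure)
Green → ×10^5 multiplier
Gold → ±5% tolerance
82 × 100000 = 8200000 Ω
Minimum = 8200000 × (1 − 5/100) = 7790000 Ω.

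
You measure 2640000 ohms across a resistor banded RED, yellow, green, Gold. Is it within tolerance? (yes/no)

Red → 2 (first significant figure)
Yellow → 4 (second significant figure)
Green → ×10^5 multiplier
Gold → ±5% tolerance
24 × 100000 = 2400000 Ω
Allowed range: 2280000 Ω to 2520000 Ω.
2640000 ohms lies outside that range.

no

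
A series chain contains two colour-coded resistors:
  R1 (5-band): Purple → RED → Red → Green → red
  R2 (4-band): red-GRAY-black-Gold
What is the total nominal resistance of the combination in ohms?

R1: violet, red, red → 722; green ×10^5 → 72200000 Ω.
R2: red, grey → 28; black ×1 → 28 Ω.
Series: 72200000 + 28 = 72200028 Ω.

72200028 Ω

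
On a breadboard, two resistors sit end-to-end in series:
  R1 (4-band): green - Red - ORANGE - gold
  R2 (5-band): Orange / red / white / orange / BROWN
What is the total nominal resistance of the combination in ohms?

R1: green, red → 52; orange ×10^3 → 52000 Ω.
R2: orange, red, white → 329; orange ×10^3 → 329000 Ω.
Series: 52000 + 329000 = 381000 Ω.

381000 Ω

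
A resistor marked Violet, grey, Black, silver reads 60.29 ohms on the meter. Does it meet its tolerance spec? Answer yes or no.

no

Violet → 7 (first significant figure)
Grey → 8 (second significant figure)
Black → ×1 multiplier
Silver → ±10% tolerance
78 × 1 = 78 Ω
Allowed range: 70.2 Ω to 85.8 Ω.
60.29 ohms lies outside that range.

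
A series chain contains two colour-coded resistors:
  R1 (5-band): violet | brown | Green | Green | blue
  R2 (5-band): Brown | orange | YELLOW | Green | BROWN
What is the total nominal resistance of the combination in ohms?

84900000 Ω

R1: violet, brown, green → 715; green ×10^5 → 71500000 Ω.
R2: brown, orange, yellow → 134; green ×10^5 → 13400000 Ω.
Series: 71500000 + 13400000 = 84900000 Ω.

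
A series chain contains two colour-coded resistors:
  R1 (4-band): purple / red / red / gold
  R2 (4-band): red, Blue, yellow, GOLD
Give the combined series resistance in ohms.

267200 Ω

R1: violet, red → 72; red ×10^2 → 7200 Ω.
R2: red, blue → 26; yellow ×10^4 → 260000 Ω.
Series: 7200 + 260000 = 267200 Ω.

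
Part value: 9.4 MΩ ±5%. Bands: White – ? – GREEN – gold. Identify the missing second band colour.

yellow

9400000 Ω = 94 × 10^5.
The second band gives digit 4 of the significand, and 4 is yellow.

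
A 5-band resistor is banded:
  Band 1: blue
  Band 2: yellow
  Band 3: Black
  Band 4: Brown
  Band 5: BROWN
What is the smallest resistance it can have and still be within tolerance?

6336 Ω

Blue → 6 (first significant figure)
Yellow → 4 (second significant figure)
Black → 0 (third significant figure)
Brown → ×10 multiplier
Brown → ±1% tolerance
640 × 10 = 6400 Ω
Smallest = 6400 × (1 − 1/100) = 6336 Ω.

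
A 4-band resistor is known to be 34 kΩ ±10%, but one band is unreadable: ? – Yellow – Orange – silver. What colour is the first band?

34000 Ω = 34 × 10^3.
The first band gives digit 3 of the significand, and 3 is orange.

orange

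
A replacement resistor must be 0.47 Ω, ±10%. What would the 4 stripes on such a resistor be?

0.47 Ω = 47 × 10^-2.
4 → yellow
7 → violet
Multiplier 10^-2 → silver.
±10% tolerance → silver.

yellow, violet, silver, silver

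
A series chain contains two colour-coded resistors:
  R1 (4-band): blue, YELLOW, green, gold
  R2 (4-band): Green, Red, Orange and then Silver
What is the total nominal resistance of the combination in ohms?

R1: blue, yellow → 64; green ×10^5 → 6400000 Ω.
R2: green, red → 52; orange ×10^3 → 52000 Ω.
Series: 6400000 + 52000 = 6452000 Ω.

6452000 Ω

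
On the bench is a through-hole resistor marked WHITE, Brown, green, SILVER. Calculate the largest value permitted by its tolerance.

White → 9 (first significant figure)
Brown → 1 (second significant figure)
Green → ×10^5 multiplier
Silver → ±10% tolerance
91 × 100000 = 9100000 Ω
Largest = 9100000 × (1 + 10/100) = 10010000 Ω.

10010000 Ω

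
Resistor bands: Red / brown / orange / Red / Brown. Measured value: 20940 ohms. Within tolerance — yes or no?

Red → 2 (first significant figure)
Brown → 1 (second significant figure)
Orange → 3 (third significant figure)
Red → ×10^2 multiplier
Brown → ±1% tolerance
213 × 100 = 21300 Ω
Allowed range: 21087 Ω to 21513 Ω.
20940 ohms lies outside that range.

no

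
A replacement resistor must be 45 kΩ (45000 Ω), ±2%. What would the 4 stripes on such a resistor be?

45000 Ω = 45 × 10^3.
4 → yellow
5 → green
Multiplier 10^3 → orange.
±2% tolerance → red.

yellow, green, orange, red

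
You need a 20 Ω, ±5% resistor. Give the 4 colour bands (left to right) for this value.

20 Ω = 20 × 10^0.
2 → red
0 → black
Multiplier 10^0 → black.
±5% tolerance → gold.

red, black, black, gold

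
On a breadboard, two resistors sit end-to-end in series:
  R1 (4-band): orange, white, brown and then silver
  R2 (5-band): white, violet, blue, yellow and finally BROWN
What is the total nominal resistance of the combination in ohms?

R1: orange, white → 39; brown ×10 → 390 Ω.
R2: white, violet, blue → 976; yellow ×10^4 → 9760000 Ω.
Series: 390 + 9760000 = 9760390 Ω.

9760390 Ω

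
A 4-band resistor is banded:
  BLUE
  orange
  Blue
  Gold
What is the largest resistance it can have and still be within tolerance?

Blue → 6 (first significant figure)
Orange → 3 (second significant figure)
Blue → ×10^6 multiplier
Gold → ±5% tolerance
63 × 1000000 = 63000000 Ω
Largest = 63000000 × (1 + 5/100) = 66150000 Ω.

66150000 Ω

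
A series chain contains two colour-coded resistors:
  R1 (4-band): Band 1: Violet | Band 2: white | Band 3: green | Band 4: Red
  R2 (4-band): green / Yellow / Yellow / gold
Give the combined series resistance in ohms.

8440000 Ω

R1: violet, white → 79; green ×10^5 → 7900000 Ω.
R2: green, yellow → 54; yellow ×10^4 → 540000 Ω.
Series: 7900000 + 540000 = 8440000 Ω.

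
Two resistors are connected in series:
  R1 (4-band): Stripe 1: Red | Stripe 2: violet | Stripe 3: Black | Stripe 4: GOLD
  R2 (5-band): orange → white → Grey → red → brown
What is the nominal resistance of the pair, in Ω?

39827 Ω

R1: red, violet → 27; black ×1 → 27 Ω.
R2: orange, white, grey → 398; red ×10^2 → 39800 Ω.
Series: 27 + 39800 = 39827 Ω.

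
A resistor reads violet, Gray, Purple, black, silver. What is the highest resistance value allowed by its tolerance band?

Violet → 7 (first significant figure)
Grey → 8 (second significant figure)
Violet → 7 (third significant figure)
Black → ×1 multiplier
Silver → ±10% tolerance
787 × 1 = 787 Ω
Highest = 787 × (1 + 10/100) = 865.7 Ω.

865.7 Ω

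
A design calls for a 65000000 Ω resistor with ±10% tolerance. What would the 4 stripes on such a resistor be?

65000000 Ω = 65 × 10^6.
6 → blue
5 → green
Multiplier 10^6 → blue.
±10% tolerance → silver.

blue, green, blue, silver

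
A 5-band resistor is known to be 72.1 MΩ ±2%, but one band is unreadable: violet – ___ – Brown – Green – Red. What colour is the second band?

red

72100000 Ω = 721 × 10^5.
The second band gives digit 2 of the significand, and 2 is red.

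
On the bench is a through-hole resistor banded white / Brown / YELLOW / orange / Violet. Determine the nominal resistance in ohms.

914000 Ω

White → 9 (first significant figure)
Brown → 1 (second significant figure)
Yellow → 4 (third significant figure)
Orange → ×10^3 multiplier
914 × 1000 = 914000 Ω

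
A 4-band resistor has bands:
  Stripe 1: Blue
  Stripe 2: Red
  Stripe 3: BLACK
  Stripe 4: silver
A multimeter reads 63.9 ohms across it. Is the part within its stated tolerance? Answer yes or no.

Blue → 6 (first significant figure)
Red → 2 (second significant figure)
Black → ×1 multiplier
Silver → ±10% tolerance
62 × 1 = 62 Ω
Allowed range: 55.8 Ω to 68.2 Ω.
63.9 ohms lies inside that range.

yes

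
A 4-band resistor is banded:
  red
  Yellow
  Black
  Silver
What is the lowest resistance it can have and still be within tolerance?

Red → 2 (first significant figure)
Yellow → 4 (second significant figure)
Black → ×1 multiplier
Silver → ±10% tolerance
24 × 1 = 24 Ω
Lowest = 24 × (1 − 10/100) = 21.6 Ω.

21.6 Ω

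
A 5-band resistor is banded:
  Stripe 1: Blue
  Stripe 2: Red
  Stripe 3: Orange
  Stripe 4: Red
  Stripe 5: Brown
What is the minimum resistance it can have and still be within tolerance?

Blue → 6 (first significant figure)
Red → 2 (second significant figure)
Orange → 3 (third significant figure)
Red → ×10^2 multiplier
Brown → ±1% tolerance
623 × 100 = 62300 Ω
Minimum = 62300 × (1 − 1/100) = 61677 Ω.

61677 Ω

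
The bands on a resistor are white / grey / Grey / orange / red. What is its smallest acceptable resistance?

White → 9 (first significant figure)
Grey → 8 (second significant figure)
Grey → 8 (third significant figure)
Orange → ×10^3 multiplier
Red → ±2% tolerance
988 × 1000 = 988000 Ω
Smallest = 988000 × (1 − 2/100) = 968240 Ω.

968240 Ω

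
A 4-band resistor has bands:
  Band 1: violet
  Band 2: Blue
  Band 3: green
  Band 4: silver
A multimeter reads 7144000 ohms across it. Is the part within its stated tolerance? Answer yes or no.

yes

Violet → 7 (first significant figure)
Blue → 6 (second significant figure)
Green → ×10^5 multiplier
Silver → ±10% tolerance
76 × 100000 = 7600000 Ω
Allowed range: 6840000 Ω to 8360000 Ω.
7144000 ohms lies inside that range.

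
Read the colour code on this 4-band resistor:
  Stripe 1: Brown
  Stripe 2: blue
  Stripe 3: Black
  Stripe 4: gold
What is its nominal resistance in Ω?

16 Ω

Brown → 1 (first significant figure)
Blue → 6 (second significant figure)
Black → ×1 multiplier
16 × 1 = 16 Ω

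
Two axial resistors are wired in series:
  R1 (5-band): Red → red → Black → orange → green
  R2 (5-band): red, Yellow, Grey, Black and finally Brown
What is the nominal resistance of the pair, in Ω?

220248 Ω

R1: red, red, black → 220; orange ×10^3 → 220000 Ω.
R2: red, yellow, grey → 248; black ×1 → 248 Ω.
Series: 220000 + 248 = 220248 Ω.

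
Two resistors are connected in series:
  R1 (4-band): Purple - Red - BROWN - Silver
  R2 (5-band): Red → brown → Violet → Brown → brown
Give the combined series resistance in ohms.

R1: violet, red → 72; brown ×10 → 720 Ω.
R2: red, brown, violet → 217; brown ×10 → 2170 Ω.
Series: 720 + 2170 = 2890 Ω.

2890 Ω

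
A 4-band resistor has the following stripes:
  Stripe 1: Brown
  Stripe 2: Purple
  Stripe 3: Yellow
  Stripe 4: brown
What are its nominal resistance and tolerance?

170000 Ω ±1%

Brown → 1 (first significant figure)
Violet → 7 (second significant figure)
Yellow → ×10^4 multiplier
Brown → ±1% tolerance
17 × 10000 = 170000 Ω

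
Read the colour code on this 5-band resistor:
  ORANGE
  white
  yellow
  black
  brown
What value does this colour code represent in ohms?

Orange → 3 (first significant figure)
White → 9 (second significant figure)
Yellow → 4 (third significant figure)
Black → ×1 multiplier
394 × 1 = 394 Ω

394 Ω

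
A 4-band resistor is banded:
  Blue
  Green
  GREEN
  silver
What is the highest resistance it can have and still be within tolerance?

Blue → 6 (first significant figure)
Green → 5 (second significant figure)
Green → ×10^5 multiplier
Silver → ±10% tolerance
65 × 100000 = 6500000 Ω
Highest = 6500000 × (1 + 10/100) = 7150000 Ω.

7150000 Ω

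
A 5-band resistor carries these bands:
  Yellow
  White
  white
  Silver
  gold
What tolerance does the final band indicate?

±5%

The last band, gold, is the tolerance band.
Gold corresponds to ±5%.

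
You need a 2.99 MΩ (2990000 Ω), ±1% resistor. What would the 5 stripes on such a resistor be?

red, white, white, yellow, brown

2990000 Ω = 299 × 10^4.
2 → red
9 → white
9 → white
Multiplier 10^4 → yellow.
±1% tolerance → brown.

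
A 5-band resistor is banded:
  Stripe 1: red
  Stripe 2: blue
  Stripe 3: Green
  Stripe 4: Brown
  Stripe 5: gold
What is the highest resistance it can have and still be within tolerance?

Red → 2 (first significant figure)
Blue → 6 (second significant figure)
Green → 5 (third significant figure)
Brown → ×10 multiplier
Gold → ±5% tolerance
265 × 10 = 2650 Ω
Highest = 2650 × (1 + 5/100) = 2782.5 Ω.

2782.5 Ω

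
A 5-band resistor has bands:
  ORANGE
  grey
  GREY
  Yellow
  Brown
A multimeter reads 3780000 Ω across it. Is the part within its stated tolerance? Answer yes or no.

no

Orange → 3 (first significant figure)
Grey → 8 (second significant figure)
Grey → 8 (third significant figure)
Yellow → ×10^4 multiplier
Brown → ±1% tolerance
388 × 10000 = 3880000 Ω
Allowed range: 3841200 Ω to 3918800 Ω.
3780000 Ω lies outside that range.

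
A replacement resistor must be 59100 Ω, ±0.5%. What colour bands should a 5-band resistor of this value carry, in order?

green, white, brown, red, green

59100 Ω = 591 × 10^2.
5 → green
9 → white
1 → brown
Multiplier 10^2 → red.
±0.5% tolerance → green.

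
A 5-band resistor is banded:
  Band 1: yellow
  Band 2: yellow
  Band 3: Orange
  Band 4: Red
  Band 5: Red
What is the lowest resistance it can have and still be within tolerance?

Yellow → 4 (first significant figure)
Yellow → 4 (second significant figure)
Orange → 3 (third significant figure)
Red → ×10^2 multiplier
Red → ±2% tolerance
443 × 100 = 44300 Ω
Lowest = 44300 × (1 − 2/100) = 43414 Ω.

43414 Ω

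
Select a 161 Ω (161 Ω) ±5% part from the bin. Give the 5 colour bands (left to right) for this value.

brown, blue, brown, black, gold

161 Ω = 161 × 10^0.
1 → brown
6 → blue
1 → brown
Multiplier 10^0 → black.
±5% tolerance → gold.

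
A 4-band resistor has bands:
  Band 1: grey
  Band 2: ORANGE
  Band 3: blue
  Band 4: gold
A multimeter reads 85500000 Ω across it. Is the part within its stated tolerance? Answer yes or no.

Grey → 8 (first significant figure)
Orange → 3 (second significant figure)
Blue → ×10^6 multiplier
Gold → ±5% tolerance
83 × 1000000 = 83000000 Ω
Allowed range: 78850000 Ω to 87150000 Ω.
85500000 Ω lies inside that range.

yes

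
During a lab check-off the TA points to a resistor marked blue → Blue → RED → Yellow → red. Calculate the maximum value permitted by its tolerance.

Blue → 6 (first significant figure)
Blue → 6 (second significant figure)
Red → 2 (third significant figure)
Yellow → ×10^4 multiplier
Red → ±2% tolerance
662 × 10000 = 6620000 Ω
Maximum = 6620000 × (1 + 2/100) = 6752400 Ω.

6752400 Ω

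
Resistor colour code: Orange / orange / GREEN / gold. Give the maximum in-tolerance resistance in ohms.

3465000 Ω

Orange → 3 (first significant figure)
Orange → 3 (second significant figure)
Green → ×10^5 multiplier
Gold → ±5% tolerance
33 × 100000 = 3300000 Ω
Maximum = 3300000 × (1 + 5/100) = 3465000 Ω.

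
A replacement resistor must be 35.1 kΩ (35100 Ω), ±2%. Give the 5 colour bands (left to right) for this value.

orange, green, brown, red, red

35100 Ω = 351 × 10^2.
3 → orange
5 → green
1 → brown
Multiplier 10^2 → red.
±2% tolerance → red.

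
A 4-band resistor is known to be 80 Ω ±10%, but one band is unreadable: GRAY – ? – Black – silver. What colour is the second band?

80 Ω = 80 × 10^0.
The second band gives digit 0 of the significand, and 0 is black.

black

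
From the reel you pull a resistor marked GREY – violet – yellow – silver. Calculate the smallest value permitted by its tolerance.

Grey → 8 (first significant figure)
Violet → 7 (second significant figure)
Yellow → ×10^4 multiplier
Silver → ±10% tolerance
87 × 10000 = 870000 Ω
Smallest = 870000 × (1 − 10/100) = 783000 Ω.

783000 Ω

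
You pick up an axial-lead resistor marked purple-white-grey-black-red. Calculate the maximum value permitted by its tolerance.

Violet → 7 (first significant figure)
White → 9 (second significant figure)
Grey → 8 (third significant figure)
Black → ×1 multiplier
Red → ±2% tolerance
798 × 1 = 798 Ω
Maximum = 798 × (1 + 2/100) = 813.96 Ω.

813.96 Ω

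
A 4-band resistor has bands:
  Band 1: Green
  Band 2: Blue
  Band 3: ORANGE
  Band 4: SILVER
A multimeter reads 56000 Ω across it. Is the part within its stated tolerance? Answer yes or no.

Green → 5 (first significant figure)
Blue → 6 (second significant figure)
Orange → ×10^3 multiplier
Silver → ±10% tolerance
56 × 1000 = 56000 Ω
Allowed range: 50400 Ω to 61600 Ω.
56000 Ω lies inside that range.

yes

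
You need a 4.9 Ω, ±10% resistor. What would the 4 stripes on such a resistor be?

yellow, white, gold, silver

4.9 Ω = 49 × 10^-1.
4 → yellow
9 → white
Multiplier 10^-1 → gold.
±10% tolerance → silver.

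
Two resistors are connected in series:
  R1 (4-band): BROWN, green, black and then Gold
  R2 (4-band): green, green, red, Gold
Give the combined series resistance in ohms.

5515 Ω

R1: brown, green → 15; black ×1 → 15 Ω.
R2: green, green → 55; red ×10^2 → 5500 Ω.
Series: 15 + 5500 = 5515 Ω.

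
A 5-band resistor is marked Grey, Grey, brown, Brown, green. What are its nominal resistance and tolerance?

Grey → 8 (first significant figure)
Grey → 8 (second significant figure)
Brown → 1 (third significant figure)
Brown → ×10 multiplier
Green → ±0.5% tolerance
881 × 10 = 8810 Ω

8810 Ω ±0.5%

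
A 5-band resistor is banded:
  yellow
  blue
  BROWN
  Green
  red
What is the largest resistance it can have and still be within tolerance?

47022000 Ω

Yellow → 4 (first significant figure)
Blue → 6 (second significant figure)
Brown → 1 (third significant figure)
Green → ×10^5 multiplier
Red → ±2% tolerance
461 × 100000 = 46100000 Ω
Largest = 46100000 × (1 + 2/100) = 47022000 Ω.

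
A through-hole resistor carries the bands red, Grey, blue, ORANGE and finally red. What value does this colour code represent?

Red → 2 (first significant figure)
Grey → 8 (second significant figure)
Blue → 6 (third significant figure)
Orange → ×10^3 multiplier
286 × 1000 = 286000 Ω

286000 Ω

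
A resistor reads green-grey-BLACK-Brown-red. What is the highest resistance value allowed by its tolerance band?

5916 Ω

Green → 5 (first significant figure)
Grey → 8 (second significant figure)
Black → 0 (third significant figure)
Brown → ×10 multiplier
Red → ±2% tolerance
580 × 10 = 5800 Ω
Highest = 5800 × (1 + 2/100) = 5916 Ω.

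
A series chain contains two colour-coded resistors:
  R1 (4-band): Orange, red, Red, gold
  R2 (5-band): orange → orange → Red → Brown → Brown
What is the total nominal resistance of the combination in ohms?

R1: orange, red → 32; red ×10^2 → 3200 Ω.
R2: orange, orange, red → 332; brown ×10 → 3320 Ω.
Series: 3200 + 3320 = 6520 Ω.

6520 Ω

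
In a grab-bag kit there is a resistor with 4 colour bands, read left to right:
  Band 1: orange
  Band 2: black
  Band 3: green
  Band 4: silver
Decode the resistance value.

3000000 Ω

Orange → 3 (first significant figure)
Black → 0 (second significant figure)
Green → ×10^5 multiplier
30 × 100000 = 3000000 Ω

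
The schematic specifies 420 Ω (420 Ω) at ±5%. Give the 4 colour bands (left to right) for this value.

yellow, red, brown, gold

420 Ω = 42 × 10^1.
4 → yellow
2 → red
Multiplier 10^1 → brown.
±5% tolerance → gold.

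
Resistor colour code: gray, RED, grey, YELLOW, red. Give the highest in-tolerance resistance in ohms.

8445600 Ω

Grey → 8 (first significant figure)
Red → 2 (second significant figure)
Grey → 8 (third significant figure)
Yellow → ×10^4 multiplier
Red → ±2% tolerance
828 × 10000 = 8280000 Ω
Highest = 8280000 × (1 + 2/100) = 8445600 Ω.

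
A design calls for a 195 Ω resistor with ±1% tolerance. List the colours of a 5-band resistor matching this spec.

brown, white, green, black, brown

195 Ω = 195 × 10^0.
1 → brown
9 → white
5 → green
Multiplier 10^0 → black.
±1% tolerance → brown.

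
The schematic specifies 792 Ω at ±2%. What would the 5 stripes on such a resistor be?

792 Ω = 792 × 10^0.
7 → violet
9 → white
2 → red
Multiplier 10^0 → black.
±2% tolerance → red.

violet, white, red, black, red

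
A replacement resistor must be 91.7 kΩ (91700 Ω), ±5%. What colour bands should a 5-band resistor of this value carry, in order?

white, brown, violet, red, gold

91700 Ω = 917 × 10^2.
9 → white
1 → brown
7 → violet
Multiplier 10^2 → red.
±5% tolerance → gold.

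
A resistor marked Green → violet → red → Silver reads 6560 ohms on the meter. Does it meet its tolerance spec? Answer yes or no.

Green → 5 (first significant figure)
Violet → 7 (second significant figure)
Red → ×10^2 multiplier
Silver → ±10% tolerance
57 × 100 = 5700 Ω
Allowed range: 5130 Ω to 6270 Ω.
6560 ohms lies outside that range.

no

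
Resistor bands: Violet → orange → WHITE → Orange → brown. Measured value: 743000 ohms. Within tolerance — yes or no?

yes

Violet → 7 (first significant figure)
Orange → 3 (second significant figure)
White → 9 (third significant figure)
Orange → ×10^3 multiplier
Brown → ±1% tolerance
739 × 1000 = 739000 Ω
Allowed range: 731610 Ω to 746390 Ω.
743000 ohms lies inside that range.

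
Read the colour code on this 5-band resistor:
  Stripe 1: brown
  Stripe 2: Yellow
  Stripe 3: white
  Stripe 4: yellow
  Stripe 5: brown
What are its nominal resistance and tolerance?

1490000 Ω ±1%

Brown → 1 (first significant figure)
Yellow → 4 (second significant figure)
White → 9 (third significant figure)
Yellow → ×10^4 multiplier
Brown → ±1% tolerance
149 × 10000 = 1490000 Ω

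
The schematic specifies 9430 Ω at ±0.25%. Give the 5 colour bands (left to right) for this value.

9430 Ω = 943 × 10^1.
9 → white
4 → yellow
3 → orange
Multiplier 10^1 → brown.
±0.25% tolerance → blue.

white, yellow, orange, brown, blue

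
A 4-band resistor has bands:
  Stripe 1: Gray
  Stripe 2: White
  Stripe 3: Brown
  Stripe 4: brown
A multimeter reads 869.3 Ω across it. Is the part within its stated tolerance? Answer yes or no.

no

Grey → 8 (first significant figure)
White → 9 (second significant figure)
Brown → ×10 multiplier
Brown → ±1% tolerance
89 × 10 = 890 Ω
Allowed range: 881.1 Ω to 898.9 Ω.
869.3 Ω lies outside that range.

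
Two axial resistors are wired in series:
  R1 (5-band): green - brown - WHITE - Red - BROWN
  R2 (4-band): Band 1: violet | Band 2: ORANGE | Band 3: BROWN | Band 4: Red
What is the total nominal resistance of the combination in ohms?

R1: green, brown, white → 519; red ×10^2 → 51900 Ω.
R2: violet, orange → 73; brown ×10 → 730 Ω.
Series: 51900 + 730 = 52630 Ω.

52630 Ω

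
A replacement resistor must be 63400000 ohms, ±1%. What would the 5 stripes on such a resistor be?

63400000 Ω = 634 × 10^5.
6 → blue
3 → orange
4 → yellow
Multiplier 10^5 → green.
±1% tolerance → brown.

blue, orange, yellow, green, brown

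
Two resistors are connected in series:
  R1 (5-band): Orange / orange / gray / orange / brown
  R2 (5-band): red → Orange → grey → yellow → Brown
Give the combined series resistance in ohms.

R1: orange, orange, grey → 338; orange ×10^3 → 338000 Ω.
R2: red, orange, grey → 238; yellow ×10^4 → 2380000 Ω.
Series: 338000 + 2380000 = 2718000 Ω.

2718000 Ω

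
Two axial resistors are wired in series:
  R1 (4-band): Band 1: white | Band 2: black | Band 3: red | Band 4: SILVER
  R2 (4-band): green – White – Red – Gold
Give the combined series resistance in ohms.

14900 Ω

R1: white, black → 90; red ×10^2 → 9000 Ω.
R2: green, white → 59; red ×10^2 → 5900 Ω.
Series: 9000 + 5900 = 14900 Ω.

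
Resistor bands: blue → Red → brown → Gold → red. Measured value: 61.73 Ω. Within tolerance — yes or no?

Blue → 6 (first significant figure)
Red → 2 (second significant figure)
Brown → 1 (third significant figure)
Gold → ×0.1 multiplier
Red → ±2% tolerance
621 × 0.1 = 62.1 Ω
Allowed range: 60.858 Ω to 63.342 Ω.
61.73 Ω lies inside that range.

yes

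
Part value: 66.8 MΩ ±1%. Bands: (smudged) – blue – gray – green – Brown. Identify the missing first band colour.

66800000 Ω = 668 × 10^5.
The first band gives digit 6 of the significand, and 6 is blue.

blue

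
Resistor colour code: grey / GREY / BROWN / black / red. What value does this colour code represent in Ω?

881 Ω

Grey → 8 (first significant figure)
Grey → 8 (second significant figure)
Brown → 1 (third significant figure)
Black → ×1 multiplier
881 × 1 = 881 Ω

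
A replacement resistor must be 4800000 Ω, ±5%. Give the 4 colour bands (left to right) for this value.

yellow, grey, green, gold

4800000 Ω = 48 × 10^5.
4 → yellow
8 → grey
Multiplier 10^5 → green.
±5% tolerance → gold.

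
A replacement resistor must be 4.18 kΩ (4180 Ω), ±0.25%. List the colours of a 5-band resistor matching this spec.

4180 Ω = 418 × 10^1.
4 → yellow
1 → brown
8 → grey
Multiplier 10^1 → brown.
±0.25% tolerance → blue.

yellow, brown, grey, brown, blue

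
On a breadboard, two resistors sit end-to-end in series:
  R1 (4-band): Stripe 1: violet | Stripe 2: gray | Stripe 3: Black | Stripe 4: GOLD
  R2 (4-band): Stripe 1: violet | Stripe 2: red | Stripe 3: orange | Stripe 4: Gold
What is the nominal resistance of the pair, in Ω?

72078 Ω

R1: violet, grey → 78; black ×1 → 78 Ω.
R2: violet, red → 72; orange ×10^3 → 72000 Ω.
Series: 78 + 72000 = 72078 Ω.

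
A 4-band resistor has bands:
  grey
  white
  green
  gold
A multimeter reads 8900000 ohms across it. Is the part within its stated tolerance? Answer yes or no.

Grey → 8 (first significant figure)
White → 9 (second significant figure)
Green → ×10^5 multiplier
Gold → ±5% tolerance
89 × 100000 = 8900000 Ω
Allowed range: 8455000 Ω to 9345000 Ω.
8900000 ohms lies inside that range.

yes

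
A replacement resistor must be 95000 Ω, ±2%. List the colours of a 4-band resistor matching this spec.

95000 Ω = 95 × 10^3.
9 → white
5 → green
Multiplier 10^3 → orange.
±2% tolerance → red.

white, green, orange, red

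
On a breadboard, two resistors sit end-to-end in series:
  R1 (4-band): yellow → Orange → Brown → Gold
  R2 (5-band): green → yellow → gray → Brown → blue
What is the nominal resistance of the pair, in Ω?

5910 Ω

R1: yellow, orange → 43; brown ×10 → 430 Ω.
R2: green, yellow, grey → 548; brown ×10 → 5480 Ω.
Series: 430 + 5480 = 5910 Ω.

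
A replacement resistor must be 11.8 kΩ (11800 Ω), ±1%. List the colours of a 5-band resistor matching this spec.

brown, brown, grey, red, brown

11800 Ω = 118 × 10^2.
1 → brown
1 → brown
8 → grey
Multiplier 10^2 → red.
±1% tolerance → brown.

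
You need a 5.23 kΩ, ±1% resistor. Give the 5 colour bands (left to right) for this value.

5230 Ω = 523 × 10^1.
5 → green
2 → red
3 → orange
Multiplier 10^1 → brown.
±1% tolerance → brown.

green, red, orange, brown, brown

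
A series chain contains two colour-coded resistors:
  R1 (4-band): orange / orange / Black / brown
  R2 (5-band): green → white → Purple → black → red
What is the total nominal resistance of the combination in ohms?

630 Ω

R1: orange, orange → 33; black ×1 → 33 Ω.
R2: green, white, violet → 597; black ×1 → 597 Ω.
Series: 33 + 597 = 630 Ω.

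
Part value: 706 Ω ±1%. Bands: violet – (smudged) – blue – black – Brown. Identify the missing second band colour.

706 Ω = 706 × 10^0.
The second band gives digit 0 of the significand, and 0 is black.

black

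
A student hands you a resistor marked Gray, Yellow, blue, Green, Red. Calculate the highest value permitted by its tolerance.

86292000 Ω

Grey → 8 (first significant figure)
Yellow → 4 (second significant figure)
Blue → 6 (third significant figure)
Green → ×10^5 multiplier
Red → ±2% tolerance
846 × 100000 = 84600000 Ω
Highest = 84600000 × (1 + 2/100) = 86292000 Ω.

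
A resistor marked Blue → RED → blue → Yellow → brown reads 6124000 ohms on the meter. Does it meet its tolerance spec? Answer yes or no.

no

Blue → 6 (first significant figure)
Red → 2 (second significant figure)
Blue → 6 (third significant figure)
Yellow → ×10^4 multiplier
Brown → ±1% tolerance
626 × 10000 = 6260000 Ω
Allowed range: 6197400 Ω to 6322600 Ω.
6124000 ohms lies outside that range.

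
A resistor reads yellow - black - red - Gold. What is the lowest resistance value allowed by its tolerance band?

3800 Ω

Yellow → 4 (first significant figure)
Black → 0 (second significant figure)
Red → ×10^2 multiplier
Gold → ±5% tolerance
40 × 100 = 4000 Ω
Lowest = 4000 × (1 − 5/100) = 3800 Ω.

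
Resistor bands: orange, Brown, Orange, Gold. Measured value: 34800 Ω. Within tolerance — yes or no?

Orange → 3 (first significant figure)
Brown → 1 (second significant figure)
Orange → ×10^3 multiplier
Gold → ±5% tolerance
31 × 1000 = 31000 Ω
Allowed range: 29450 Ω to 32550 Ω.
34800 Ω lies outside that range.

no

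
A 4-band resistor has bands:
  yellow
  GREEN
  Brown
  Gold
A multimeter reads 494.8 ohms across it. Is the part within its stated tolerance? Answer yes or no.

Yellow → 4 (first significant figure)
Green → 5 (second significant figure)
Brown → ×10 multiplier
Gold → ±5% tolerance
45 × 10 = 450 Ω
Allowed range: 427.5 Ω to 472.5 Ω.
494.8 ohms lies outside that range.

no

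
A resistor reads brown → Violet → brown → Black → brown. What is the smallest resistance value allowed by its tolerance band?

169.29 Ω

Brown → 1 (first significant figure)
Violet → 7 (second significant figure)
Brown → 1 (third significant figure)
Black → ×1 multiplier
Brown → ±1% tolerance
171 × 1 = 171 Ω
Smallest = 171 × (1 − 1/100) = 169.29 Ω.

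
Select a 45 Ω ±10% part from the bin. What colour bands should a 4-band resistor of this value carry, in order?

45 Ω = 45 × 10^0.
4 → yellow
5 → green
Multiplier 10^0 → black.
±10% tolerance → silver.

yellow, green, black, silver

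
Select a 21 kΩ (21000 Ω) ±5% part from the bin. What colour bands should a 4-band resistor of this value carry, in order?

red, brown, orange, gold

21000 Ω = 21 × 10^3.
2 → red
1 → brown
Multiplier 10^3 → orange.
±5% tolerance → gold.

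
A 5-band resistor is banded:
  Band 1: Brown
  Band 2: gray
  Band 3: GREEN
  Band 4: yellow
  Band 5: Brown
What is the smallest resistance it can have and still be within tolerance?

Brown → 1 (first significant figure)
Grey → 8 (second significant figure)
Green → 5 (third significant figure)
Yellow → ×10^4 multiplier
Brown → ±1% tolerance
185 × 10000 = 1850000 Ω
Smallest = 1850000 × (1 − 1/100) = 1831500 Ω.

1831500 Ω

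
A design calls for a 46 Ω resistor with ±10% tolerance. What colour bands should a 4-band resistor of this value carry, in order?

46 Ω = 46 × 10^0.
4 → yellow
6 → blue
Multiplier 10^0 → black.
±10% tolerance → silver.

yellow, blue, black, silver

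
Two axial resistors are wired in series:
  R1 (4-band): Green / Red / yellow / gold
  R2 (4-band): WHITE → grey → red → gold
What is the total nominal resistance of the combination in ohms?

R1: green, red → 52; yellow ×10^4 → 520000 Ω.
R2: white, grey → 98; red ×10^2 → 9800 Ω.
Series: 520000 + 9800 = 529800 Ω.

529800 Ω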